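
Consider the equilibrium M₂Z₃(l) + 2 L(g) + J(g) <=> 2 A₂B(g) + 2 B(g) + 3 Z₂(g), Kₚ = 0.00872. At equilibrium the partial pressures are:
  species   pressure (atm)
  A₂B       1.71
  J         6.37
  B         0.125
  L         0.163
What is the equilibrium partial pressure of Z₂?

(M₂Z₃ is a pure liquid — omitted from Kₚ.)
At equilibrium, Kₚ = P(A₂B)²·P(B)²·P(Z₂)³ / (P(L)²·P(J)) = 0.00872.
(1.71)²·(0.125)²·(P(Z₂))³ / ((0.163)²·(6.37)) = 0.00872
P(Z₂)³ = 0.0323 ⇒ P(Z₂) = 0.318 atm

P(Z₂) = 0.318 atm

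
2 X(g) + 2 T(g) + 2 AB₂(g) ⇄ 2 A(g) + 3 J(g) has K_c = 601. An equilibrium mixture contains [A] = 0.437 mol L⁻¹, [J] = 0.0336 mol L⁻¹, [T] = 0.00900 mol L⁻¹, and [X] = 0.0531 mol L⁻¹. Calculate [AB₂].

[AB₂] = 0.230 mol L⁻¹

At equilibrium, K_c = [A]²·[J]³ / ([X]²·[T]²·[AB₂]²) = 601.
(0.437)²·(0.0336)³ / ((0.0531)²·(0.00900)²·([AB₂])²) = 601
[AB₂]² = 0.0528 ⇒ [AB₂] = 0.230 mol L⁻¹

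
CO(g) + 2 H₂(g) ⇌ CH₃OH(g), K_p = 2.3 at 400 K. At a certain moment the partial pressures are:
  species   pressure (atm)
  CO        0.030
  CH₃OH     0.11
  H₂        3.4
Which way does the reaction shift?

Q_p = P(CH₃OH) / (P(CO)·P(H₂)²) = (0.11) / ((0.030)·(3.4)²) = 0.32
Q_p = 0.32 < K_p = 2.3, so the forward reaction proceeds.

forward (toward products)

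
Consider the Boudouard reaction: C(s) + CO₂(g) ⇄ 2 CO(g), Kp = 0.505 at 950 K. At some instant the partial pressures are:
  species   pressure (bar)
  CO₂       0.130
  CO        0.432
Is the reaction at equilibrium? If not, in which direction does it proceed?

(C is a pure solid — omitted from Qp.)
Qp = P(CO)² / P(CO₂) = (0.432)² / (0.130) = 1.44
Qp = 1.44 > Kp = 0.505, so the reverse reaction proceeds.

to the left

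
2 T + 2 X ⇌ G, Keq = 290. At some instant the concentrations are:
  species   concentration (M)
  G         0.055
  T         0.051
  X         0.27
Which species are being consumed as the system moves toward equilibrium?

none (at equilibrium)

Q = [G] / ([T]²·[X]²) = (0.055) / ((0.051)²·(0.27)²) = 290
Q = 290 = Keq; the system is at equilibrium.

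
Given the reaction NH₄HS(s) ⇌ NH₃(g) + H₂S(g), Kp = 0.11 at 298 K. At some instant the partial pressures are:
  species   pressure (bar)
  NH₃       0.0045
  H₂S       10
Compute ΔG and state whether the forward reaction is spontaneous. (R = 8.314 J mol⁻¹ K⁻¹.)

ΔG = -2.21 kJ/mol; the forward reaction is spontaneous

(NH₄HS is a pure solid — omitted from Qp.)
Qp = P(NH₃)·P(H₂S) = (0.0045)·(10) = 0.0450
ΔG = RT ln(Qp/Kp) = (8.314 J mol⁻¹ K⁻¹)(298 K) × ln(0.0450/0.11)
   = (2.478 kJ/mol)(-0.8938) = -2.21 kJ/mol
ΔG < 0, so the forward reaction is spontaneous (proceeds forward).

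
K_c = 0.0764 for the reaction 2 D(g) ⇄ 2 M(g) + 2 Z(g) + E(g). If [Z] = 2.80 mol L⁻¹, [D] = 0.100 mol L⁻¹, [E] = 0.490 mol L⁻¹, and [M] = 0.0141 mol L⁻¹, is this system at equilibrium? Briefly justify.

yes, at equilibrium

Q_c = [M]²·[Z]²·[E] / [D]² = (0.0141)²·(2.80)²·(0.490) / (0.100)² = 0.0764
Q_c = 0.0764 = K_c; the system is at equilibrium.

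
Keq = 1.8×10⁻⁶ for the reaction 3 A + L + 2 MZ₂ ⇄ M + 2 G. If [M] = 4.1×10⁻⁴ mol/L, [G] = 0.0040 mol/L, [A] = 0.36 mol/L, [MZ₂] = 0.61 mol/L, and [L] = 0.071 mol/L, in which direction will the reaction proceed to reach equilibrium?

Q = [M]·[G]² / ([A]³·[L]·[MZ₂]²) = (4.1×10⁻⁴)·(0.0040)² / ((0.36)³·(0.071)·(0.61)²) = 5.3×10⁻⁶
Q = 5.3×10⁻⁶ > Keq = 1.8×10⁻⁶, so the reverse reaction proceeds.

reverse (toward reactants)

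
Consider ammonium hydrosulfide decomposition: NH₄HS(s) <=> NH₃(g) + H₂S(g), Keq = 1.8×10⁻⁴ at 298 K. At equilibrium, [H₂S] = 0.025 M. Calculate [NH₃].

(NH₄HS is a pure solid — omitted from Keq.)
At equilibrium, Keq = [NH₃]·[H₂S] = 1.8×10⁻⁴.
([NH₃])·(0.025) = 1.8×10⁻⁴
[NH₃] = 0.00720 = 0.0072 M

[NH₃] = 0.0072 M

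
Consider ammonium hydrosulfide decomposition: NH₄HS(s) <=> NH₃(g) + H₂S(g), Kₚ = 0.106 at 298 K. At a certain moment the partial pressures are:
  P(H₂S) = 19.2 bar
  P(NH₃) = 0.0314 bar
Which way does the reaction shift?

reverse (toward reactants)

(NH₄HS is a pure solid — omitted from Qₚ.)
Qₚ = P(NH₃)·P(H₂S) = (0.0314)·(19.2) = 0.603
Qₚ = 0.603 > Kₚ = 0.106, so the reverse reaction proceeds.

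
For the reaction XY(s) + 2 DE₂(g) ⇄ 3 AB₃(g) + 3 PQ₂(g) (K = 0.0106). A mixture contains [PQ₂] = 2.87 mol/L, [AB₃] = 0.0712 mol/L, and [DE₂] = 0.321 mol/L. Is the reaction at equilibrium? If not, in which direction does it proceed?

toward reactants

(XY is a pure solid — omitted from Q.)
Q = [AB₃]³·[PQ₂]³ / [DE₂]² = (0.0712)³·(2.87)³ / (0.321)² = 0.0828
Q = 0.0828 > K = 0.0106, so the reverse reaction proceeds.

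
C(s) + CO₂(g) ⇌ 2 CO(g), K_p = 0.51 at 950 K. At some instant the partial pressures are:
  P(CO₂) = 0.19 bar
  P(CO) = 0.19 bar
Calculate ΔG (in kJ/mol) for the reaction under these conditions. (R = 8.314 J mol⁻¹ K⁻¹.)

(C is a pure solid — omitted from Q_p.)
Q_p = P(CO)² / P(CO₂) = (0.19)² / (0.19) = 0.190
ΔG = RT ln(Q_p/K_p) = (8.314 J mol⁻¹ K⁻¹)(950 K) × ln(0.190/0.51)
   = (7.898 kJ/mol)(-0.9874) = -7.80 kJ/mol
ΔG < 0, so the forward reaction is spontaneous (proceeds forward).

ΔG = -7.80 kJ/mol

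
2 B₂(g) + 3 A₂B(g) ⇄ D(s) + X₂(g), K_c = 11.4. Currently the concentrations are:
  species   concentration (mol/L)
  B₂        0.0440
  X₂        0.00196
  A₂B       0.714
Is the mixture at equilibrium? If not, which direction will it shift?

(D is a pure solid — omitted from Q_c.)
Q_c = [X₂] / ([B₂]²·[A₂B]³) = (0.00196) / ((0.0440)²·(0.714)³) = 2.78
Q_c = 2.78 < K_c = 11.4: net forward reaction.

no; Q < K, reaction proceeds forward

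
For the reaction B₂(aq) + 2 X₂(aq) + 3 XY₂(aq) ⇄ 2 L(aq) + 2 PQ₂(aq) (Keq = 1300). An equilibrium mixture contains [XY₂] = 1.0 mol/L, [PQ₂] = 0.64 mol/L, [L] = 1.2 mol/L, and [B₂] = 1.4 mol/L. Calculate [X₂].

[X₂] = 0.018 mol/L

At equilibrium, Keq = [L]²·[PQ₂]² / ([B₂]·[X₂]²·[XY₂]³) = 1300.
(1.2)²·(0.64)² / ((1.4)·([X₂])²·(1.0)³) = 1300
[X₂]² = 3.24×10⁻⁴ ⇒ [X₂] = 0.018 mol/L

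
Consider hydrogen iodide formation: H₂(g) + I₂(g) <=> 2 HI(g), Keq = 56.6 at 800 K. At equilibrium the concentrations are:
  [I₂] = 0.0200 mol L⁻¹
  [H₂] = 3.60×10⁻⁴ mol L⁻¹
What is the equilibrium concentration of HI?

[HI] = 0.0202 mol L⁻¹

At equilibrium, Keq = [HI]² / ([H₂]·[I₂]) = 56.6.
([HI])² / ((3.60×10⁻⁴)·(0.0200)) = 56.6
[HI]² = 4.08×10⁻⁴ ⇒ [HI] = 0.0202 mol L⁻¹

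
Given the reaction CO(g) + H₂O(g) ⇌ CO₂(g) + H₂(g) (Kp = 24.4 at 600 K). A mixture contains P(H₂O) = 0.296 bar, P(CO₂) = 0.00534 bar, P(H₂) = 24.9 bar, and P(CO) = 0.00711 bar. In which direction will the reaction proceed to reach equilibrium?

reverse (toward reactants)

Qp = P(CO₂)·P(H₂) / (P(CO)·P(H₂O)) = (0.00534)·(24.9) / ((0.00711)·(0.296)) = 63.2
Qp = 63.2 > Kp = 24.4, so the reverse reaction proceeds.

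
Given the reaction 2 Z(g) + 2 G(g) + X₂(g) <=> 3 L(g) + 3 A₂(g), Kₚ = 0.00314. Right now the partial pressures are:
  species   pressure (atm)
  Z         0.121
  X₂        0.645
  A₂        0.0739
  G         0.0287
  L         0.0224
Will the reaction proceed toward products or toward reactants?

toward products

Qₚ = P(L)³·P(A₂)³ / (P(Z)²·P(G)²·P(X₂)) = (0.0224)³·(0.0739)³ / ((0.121)²·(0.0287)²·(0.645)) = 5.83×10⁻⁴
Qₚ = 5.83×10⁻⁴ < Kₚ = 0.00314, so the forward reaction proceeds.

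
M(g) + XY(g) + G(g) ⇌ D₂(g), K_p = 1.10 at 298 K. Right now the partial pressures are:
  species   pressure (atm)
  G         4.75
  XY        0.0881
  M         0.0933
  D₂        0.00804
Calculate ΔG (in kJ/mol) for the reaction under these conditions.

Q_p = P(D₂) / (P(M)·P(XY)·P(G)) = (0.00804) / ((0.0933)·(0.0881)·(4.75)) = 0.206
ΔG = RT ln(Q_p/K_p) = (8.314 J mol⁻¹ K⁻¹)(298 K) × ln(0.206/1.10)
   = (2.478 kJ/mol)(-1.675) = -4.15 kJ/mol
ΔG < 0, so the forward reaction is spontaneous (proceeds forward).

ΔG = -4.15 kJ/mol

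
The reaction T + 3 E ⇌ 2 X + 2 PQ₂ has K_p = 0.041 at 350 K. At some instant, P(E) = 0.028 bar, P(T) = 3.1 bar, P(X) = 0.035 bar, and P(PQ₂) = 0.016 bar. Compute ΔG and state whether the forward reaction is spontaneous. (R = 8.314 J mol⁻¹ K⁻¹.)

ΔG = -6.36 kJ/mol; the forward reaction is spontaneous

Q_p = P(X)²·P(PQ₂)² / (P(T)·P(E)³) = (0.035)²·(0.016)² / ((3.1)·(0.028)³) = 0.00461
ΔG = RT ln(Q_p/K_p) = (8.314 J mol⁻¹ K⁻¹)(350 K) × ln(0.00461/0.041)
   = (2.910 kJ/mol)(-2.185) = -6.36 kJ/mol
ΔG < 0, so the forward reaction is spontaneous (proceeds forward).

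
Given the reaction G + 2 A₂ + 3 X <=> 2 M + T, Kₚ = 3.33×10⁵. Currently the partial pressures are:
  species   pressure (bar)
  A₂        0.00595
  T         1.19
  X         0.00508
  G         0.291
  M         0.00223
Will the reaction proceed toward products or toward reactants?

Qₚ = P(M)²·P(T) / (P(G)·P(A₂)²·P(X)³) = (0.00223)²·(1.19) / ((0.291)·(0.00595)²·(0.00508)³) = 4.38×10⁶
Qₚ = 4.38×10⁶ > Kₚ = 3.33×10⁵, so the reverse reaction proceeds.

to the left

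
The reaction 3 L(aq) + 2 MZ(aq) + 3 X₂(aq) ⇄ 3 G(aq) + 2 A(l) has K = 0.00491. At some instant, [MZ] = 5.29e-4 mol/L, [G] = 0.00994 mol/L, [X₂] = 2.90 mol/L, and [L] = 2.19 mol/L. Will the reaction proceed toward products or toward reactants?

in the reverse direction

(A is a pure liquid — omitted from Q.)
Q = [G]³ / ([L]³·[MZ]²·[X₂]³) = (0.00994)³ / ((2.19)³·(5.29e-4)²·(2.90)³) = 0.0137
Q = 0.0137 > K = 0.00491, so the reverse reaction proceeds.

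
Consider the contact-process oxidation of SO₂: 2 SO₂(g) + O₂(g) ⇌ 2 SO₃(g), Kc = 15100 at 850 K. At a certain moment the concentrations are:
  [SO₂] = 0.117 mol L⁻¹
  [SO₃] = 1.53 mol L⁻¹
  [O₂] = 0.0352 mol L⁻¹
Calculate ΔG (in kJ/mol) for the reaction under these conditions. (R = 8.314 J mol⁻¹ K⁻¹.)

Qc = [SO₃]² / ([SO₂]²·[O₂]) = (1.53)² / ((0.117)²·(0.0352)) = 4860
ΔG = RT ln(Qc/Kc) = (8.314 J mol⁻¹ K⁻¹)(850 K) × ln(4860/15100)
   = (7.067 kJ/mol)(-1.134) = -8.01 kJ/mol
ΔG < 0, so the forward reaction is spontaneous (proceeds forward).

ΔG = -8.01 kJ/mol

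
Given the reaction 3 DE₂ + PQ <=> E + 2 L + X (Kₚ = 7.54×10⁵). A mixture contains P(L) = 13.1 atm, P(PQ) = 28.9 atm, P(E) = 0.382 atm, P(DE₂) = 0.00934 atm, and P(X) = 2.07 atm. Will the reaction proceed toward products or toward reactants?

toward reactants

Qₚ = P(E)·P(L)²·P(X) / (P(DE₂)³·P(PQ)) = (0.382)·(13.1)²·(2.07) / ((0.00934)³·(28.9)) = 5.76×10⁶
Qₚ = 5.76×10⁶ > Kₚ = 7.54×10⁵, so the reverse reaction proceeds.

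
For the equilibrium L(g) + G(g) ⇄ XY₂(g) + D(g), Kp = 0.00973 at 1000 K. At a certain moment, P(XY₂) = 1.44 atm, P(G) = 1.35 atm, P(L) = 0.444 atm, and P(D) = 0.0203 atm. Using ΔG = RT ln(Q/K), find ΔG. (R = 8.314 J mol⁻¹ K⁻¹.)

ΔG = 13.4 kJ/mol

Qp = P(XY₂)·P(D) / (P(L)·P(G)) = (1.44)·(0.0203) / ((0.444)·(1.35)) = 0.0488
ΔG = RT ln(Qp/Kp) = (8.314 J mol⁻¹ K⁻¹)(1000 K) × ln(0.0488/0.00973)
   = (8.314 kJ/mol)(1.613) = 13.4 kJ/mol
ΔG > 0, so the forward reaction is non-spontaneous (proceeds in reverse).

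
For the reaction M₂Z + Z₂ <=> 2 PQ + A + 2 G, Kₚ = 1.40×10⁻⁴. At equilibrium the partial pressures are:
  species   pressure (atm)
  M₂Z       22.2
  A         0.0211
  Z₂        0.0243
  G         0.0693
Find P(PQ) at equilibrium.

P(PQ) = 0.863 atm

At equilibrium, Kₚ = P(PQ)²·P(A)·P(G)² / (P(M₂Z)·P(Z₂)) = 1.40×10⁻⁴.
(P(PQ))²·(0.0211)·(0.0693)² / ((22.2)·(0.0243)) = 1.40×10⁻⁴
P(PQ)² = 0.745 ⇒ P(PQ) = 0.863 atm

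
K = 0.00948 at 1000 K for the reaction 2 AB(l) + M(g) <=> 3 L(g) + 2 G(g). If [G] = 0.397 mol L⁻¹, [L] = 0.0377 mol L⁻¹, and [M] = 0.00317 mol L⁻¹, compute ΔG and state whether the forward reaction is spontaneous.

(AB is a pure liquid — omitted from Q.)
Q = [L]³·[G]² / [M] = (0.0377)³·(0.397)² / (0.00317) = 0.00266
ΔG = RT ln(Q/K) = (8.314 J mol⁻¹ K⁻¹)(1000 K) × ln(0.00266/0.00948)
   = (8.314 kJ/mol)(-1.271) = -10.6 kJ/mol
ΔG < 0, so the forward reaction is spontaneous (proceeds forward).

ΔG = -10.6 kJ/mol; the forward reaction is spontaneous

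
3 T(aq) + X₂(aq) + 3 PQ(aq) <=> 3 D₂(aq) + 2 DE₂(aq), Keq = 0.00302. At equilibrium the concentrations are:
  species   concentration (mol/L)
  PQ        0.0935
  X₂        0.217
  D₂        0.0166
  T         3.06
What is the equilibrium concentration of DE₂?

At equilibrium, Keq = [D₂]³·[DE₂]² / ([T]³·[X₂]·[PQ]³) = 0.00302.
(0.0166)³·([DE₂])² / ((3.06)³·(0.217)·(0.0935)³) = 0.00302
[DE₂]² = 3.36 ⇒ [DE₂] = 1.83 mol/L

[DE₂] = 1.83 mol/L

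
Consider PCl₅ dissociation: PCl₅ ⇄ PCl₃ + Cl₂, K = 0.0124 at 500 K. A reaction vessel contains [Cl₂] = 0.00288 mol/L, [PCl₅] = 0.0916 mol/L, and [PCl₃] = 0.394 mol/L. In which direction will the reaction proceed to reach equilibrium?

Q = [PCl₃]·[Cl₂] / [PCl₅] = (0.394)·(0.00288) / (0.0916) = 0.0124
Q = 0.0124 = K, so the system is already at equilibrium.

no net change (already at equilibrium)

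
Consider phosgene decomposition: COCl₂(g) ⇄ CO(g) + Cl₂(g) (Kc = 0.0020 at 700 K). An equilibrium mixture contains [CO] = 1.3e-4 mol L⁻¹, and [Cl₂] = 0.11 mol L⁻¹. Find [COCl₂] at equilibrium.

[COCl₂] = 0.0072 mol L⁻¹

At equilibrium, Kc = [CO]·[Cl₂] / [COCl₂] = 0.0020.
(1.3e-4)·(0.11) / ([COCl₂]) = 0.0020
[COCl₂] = 0.00715 = 0.0072 mol L⁻¹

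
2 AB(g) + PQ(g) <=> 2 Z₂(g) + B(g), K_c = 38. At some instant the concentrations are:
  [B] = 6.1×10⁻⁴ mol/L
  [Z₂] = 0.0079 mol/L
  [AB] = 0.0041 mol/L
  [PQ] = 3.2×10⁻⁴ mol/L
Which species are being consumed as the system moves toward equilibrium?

Q_c = [Z₂]²·[B] / ([AB]²·[PQ]) = (0.0079)²·(6.1×10⁻⁴) / ((0.0041)²·(3.2×10⁻⁴)) = 7.1
Q_c = 7.1 < K_c = 38: net forward reaction.

AB, PQ (reactants)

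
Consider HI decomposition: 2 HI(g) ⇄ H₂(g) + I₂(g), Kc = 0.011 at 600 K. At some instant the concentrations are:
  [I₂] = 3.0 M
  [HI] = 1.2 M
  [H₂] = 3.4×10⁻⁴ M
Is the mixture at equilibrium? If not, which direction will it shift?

Qc = [H₂]·[I₂] / [HI]² = (3.4×10⁻⁴)·(3.0) / (1.2)² = 7.1×10⁻⁴
Qc = 7.1×10⁻⁴ < Kc = 0.011: net forward reaction.

no; Q < K, reaction proceeds forward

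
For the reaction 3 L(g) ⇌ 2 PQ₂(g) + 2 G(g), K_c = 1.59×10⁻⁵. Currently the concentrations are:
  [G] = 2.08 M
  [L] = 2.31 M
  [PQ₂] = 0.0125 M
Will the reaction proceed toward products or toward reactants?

Q_c = [PQ₂]²·[G]² / [L]³ = (0.0125)²·(2.08)² / (2.31)³ = 5.48×10⁻⁵
Q_c = 5.48×10⁻⁵ > K_c = 1.59×10⁻⁵, so the reverse reaction proceeds.

to the left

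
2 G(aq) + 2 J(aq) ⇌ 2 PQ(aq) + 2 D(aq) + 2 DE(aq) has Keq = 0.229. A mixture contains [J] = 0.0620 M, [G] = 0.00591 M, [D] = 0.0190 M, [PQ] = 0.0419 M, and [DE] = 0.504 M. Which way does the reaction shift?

Q = [PQ]²·[D]²·[DE]² / ([G]²·[J]²) = (0.0419)²·(0.0190)²·(0.504)² / ((0.00591)²·(0.0620)²) = 1.20
Q = 1.20 > Keq = 0.229, so the reverse reaction proceeds.

toward reactants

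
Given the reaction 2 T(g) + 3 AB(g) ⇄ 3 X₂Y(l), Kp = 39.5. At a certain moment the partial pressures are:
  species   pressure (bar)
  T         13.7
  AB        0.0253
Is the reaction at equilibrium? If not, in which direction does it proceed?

reverse (toward reactants)

(X₂Y is a pure liquid — omitted from Qp.)
Qp = 1 / (P(T)²·P(AB)³) = 1 / ((13.7)²·(0.0253)³) = 329
Qp = 329 > Kp = 39.5, so the reverse reaction proceeds.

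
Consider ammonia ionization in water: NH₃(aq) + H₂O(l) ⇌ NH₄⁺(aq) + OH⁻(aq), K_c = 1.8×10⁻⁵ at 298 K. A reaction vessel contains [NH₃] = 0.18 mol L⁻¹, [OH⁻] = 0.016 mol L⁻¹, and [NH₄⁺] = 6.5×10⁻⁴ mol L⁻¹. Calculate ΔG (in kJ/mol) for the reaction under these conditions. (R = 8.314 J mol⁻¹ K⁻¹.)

ΔG = 2.89 kJ/mol

(H₂O is a pure liquid — omitted from Q_c.)
Q_c = [NH₄⁺]·[OH⁻] / [NH₃] = (6.5×10⁻⁴)·(0.016) / (0.18) = 5.78×10⁻⁵
ΔG = RT ln(Q_c/K_c) = (8.314 J mol⁻¹ K⁻¹)(298 K) × ln(5.78×10⁻⁵/1.8×10⁻⁵)
   = (2.478 kJ/mol)(1.167) = 2.89 kJ/mol
ΔG > 0, so the forward reaction is non-spontaneous (proceeds in reverse).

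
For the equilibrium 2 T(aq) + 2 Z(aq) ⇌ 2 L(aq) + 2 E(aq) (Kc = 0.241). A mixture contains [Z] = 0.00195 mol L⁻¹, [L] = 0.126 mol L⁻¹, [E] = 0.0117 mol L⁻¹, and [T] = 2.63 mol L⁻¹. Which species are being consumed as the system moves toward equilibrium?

Qc = [L]²·[E]² / ([T]²·[Z]²) = (0.126)²·(0.0117)² / ((2.63)²·(0.00195)²) = 0.0826
Qc = 0.0826 < Kc = 0.241: net forward reaction.

T, Z (reactants)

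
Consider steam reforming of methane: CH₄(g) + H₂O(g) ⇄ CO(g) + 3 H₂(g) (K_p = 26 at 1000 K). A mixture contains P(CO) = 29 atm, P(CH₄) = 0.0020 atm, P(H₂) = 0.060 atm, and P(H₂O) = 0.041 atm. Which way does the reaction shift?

toward reactants

Q_p = P(CO)·P(H₂)³ / (P(CH₄)·P(H₂O)) = (29)·(0.060)³ / ((0.0020)·(0.041)) = 76
Q_p = 76 > K_p = 26, so the reverse reaction proceeds.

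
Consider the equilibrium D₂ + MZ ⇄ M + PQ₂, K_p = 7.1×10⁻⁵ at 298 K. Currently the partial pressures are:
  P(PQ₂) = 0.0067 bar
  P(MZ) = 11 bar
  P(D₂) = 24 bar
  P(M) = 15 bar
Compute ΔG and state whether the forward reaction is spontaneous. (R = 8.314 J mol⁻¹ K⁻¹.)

Q_p = P(M)·P(PQ₂) / (P(D₂)·P(MZ)) = (15)·(0.0067) / ((24)·(11)) = 3.81×10⁻⁴
ΔG = RT ln(Q_p/K_p) = (8.314 J mol⁻¹ K⁻¹)(298 K) × ln(3.81×10⁻⁴/7.1×10⁻⁵)
   = (2.478 kJ/mol)(1.680) = 4.16 kJ/mol
ΔG > 0, so the forward reaction is non-spontaneous (proceeds in reverse).

ΔG = 4.16 kJ/mol; the forward reaction is non-spontaneous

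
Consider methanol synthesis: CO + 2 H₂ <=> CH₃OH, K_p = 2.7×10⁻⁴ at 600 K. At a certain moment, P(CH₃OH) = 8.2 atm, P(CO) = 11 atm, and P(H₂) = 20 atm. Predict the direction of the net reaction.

Q_p = P(CH₃OH) / (P(CO)·P(H₂)²) = (8.2) / ((11)·(20)²) = 0.0019
Q_p = 0.0019 > K_p = 2.7×10⁻⁴, so the reverse reaction proceeds.

to the left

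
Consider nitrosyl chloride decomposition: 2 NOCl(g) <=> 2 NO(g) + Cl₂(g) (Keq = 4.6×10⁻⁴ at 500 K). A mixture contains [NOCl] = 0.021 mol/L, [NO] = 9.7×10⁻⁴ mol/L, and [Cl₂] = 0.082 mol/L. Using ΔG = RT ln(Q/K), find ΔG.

ΔG = -4.02 kJ/mol

Q = [NO]²·[Cl₂] / [NOCl]² = (9.7×10⁻⁴)²·(0.082) / (0.021)² = 1.75×10⁻⁴
ΔG = RT ln(Q/Keq) = (8.314 J mol⁻¹ K⁻¹)(500 K) × ln(1.75×10⁻⁴/4.6×10⁻⁴)
   = (4.157 kJ/mol)(-0.9664) = -4.02 kJ/mol
ΔG < 0, so the forward reaction is spontaneous (proceeds forward).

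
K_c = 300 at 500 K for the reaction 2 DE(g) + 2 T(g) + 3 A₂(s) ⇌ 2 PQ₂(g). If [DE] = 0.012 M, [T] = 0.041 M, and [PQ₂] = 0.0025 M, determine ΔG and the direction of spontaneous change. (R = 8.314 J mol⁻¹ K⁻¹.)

(A₂ is a pure solid — omitted from Q_c.)
Q_c = [PQ₂]² / ([DE]²·[T]²) = (0.0025)² / ((0.012)²·(0.041)²) = 25.8
ΔG = RT ln(Q_c/K_c) = (8.314 J mol⁻¹ K⁻¹)(500 K) × ln(25.8/300)
   = (4.157 kJ/mol)(-2.453) = -10.2 kJ/mol
ΔG < 0, so the forward reaction is spontaneous (proceeds forward).

ΔG = -10.2 kJ/mol; the forward reaction is spontaneous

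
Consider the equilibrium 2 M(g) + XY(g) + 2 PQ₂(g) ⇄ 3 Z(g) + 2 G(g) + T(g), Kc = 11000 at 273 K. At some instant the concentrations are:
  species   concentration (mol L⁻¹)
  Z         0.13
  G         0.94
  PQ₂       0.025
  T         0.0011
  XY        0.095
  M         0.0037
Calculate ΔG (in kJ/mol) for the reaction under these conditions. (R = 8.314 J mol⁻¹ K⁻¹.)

ΔG = -3.25 kJ/mol

Qc = [Z]³·[G]²·[T] / ([M]²·[XY]·[PQ₂]²) = (0.13)³·(0.94)²·(0.0011) / ((0.0037)²·(0.095)·(0.025)²) = 2630
ΔG = RT ln(Qc/Kc) = (8.314 J mol⁻¹ K⁻¹)(273 K) × ln(2630/11000)
   = (2.270 kJ/mol)(-1.431) = -3.25 kJ/mol
ΔG < 0, so the forward reaction is spontaneous (proceeds forward).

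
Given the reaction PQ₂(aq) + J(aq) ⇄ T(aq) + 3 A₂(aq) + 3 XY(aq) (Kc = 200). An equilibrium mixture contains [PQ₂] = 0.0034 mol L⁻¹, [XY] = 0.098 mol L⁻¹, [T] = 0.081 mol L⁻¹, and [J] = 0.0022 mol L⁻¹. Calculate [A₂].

[A₂] = 2.7 mol L⁻¹

At equilibrium, Kc = [T]·[A₂]³·[XY]³ / ([PQ₂]·[J]) = 200.
(0.081)·([A₂])³·(0.098)³ / ((0.0034)·(0.0022)) = 200
[A₂]³ = 19.6 ⇒ [A₂] = 2.7 mol L⁻¹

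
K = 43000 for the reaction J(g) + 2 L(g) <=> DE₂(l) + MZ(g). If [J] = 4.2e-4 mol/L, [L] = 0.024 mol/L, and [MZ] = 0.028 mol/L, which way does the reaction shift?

(DE₂ is a pure liquid — omitted from Q.)
Q = [MZ] / ([J]·[L]²) = (0.028) / ((4.2e-4)·(0.024)²) = 1.2e5
Q = 1.2e5 > K = 43000, so the reverse reaction proceeds.

reverse (toward reactants)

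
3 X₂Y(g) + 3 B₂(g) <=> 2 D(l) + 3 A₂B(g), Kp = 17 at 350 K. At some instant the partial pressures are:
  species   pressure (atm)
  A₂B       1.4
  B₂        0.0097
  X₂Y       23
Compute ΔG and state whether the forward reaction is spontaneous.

ΔG = 7.79 kJ/mol; the forward reaction is non-spontaneous

(D is a pure liquid — omitted from Qp.)
Qp = P(A₂B)³ / (P(X₂Y)³·P(B₂)³) = (1.4)³ / ((23)³·(0.0097)³) = 247
ΔG = RT ln(Qp/Kp) = (8.314 J mol⁻¹ K⁻¹)(350 K) × ln(247/17)
   = (2.910 kJ/mol)(2.676) = 7.79 kJ/mol
ΔG > 0, so the forward reaction is non-spontaneous (proceeds in reverse).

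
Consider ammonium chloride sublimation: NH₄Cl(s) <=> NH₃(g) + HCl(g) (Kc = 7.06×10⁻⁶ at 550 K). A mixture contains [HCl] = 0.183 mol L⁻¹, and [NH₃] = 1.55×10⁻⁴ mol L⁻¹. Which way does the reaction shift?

(NH₄Cl is a pure solid — omitted from Qc.)
Qc = [NH₃]·[HCl] = (1.55×10⁻⁴)·(0.183) = 2.84×10⁻⁵
Qc = 2.84×10⁻⁵ > Kc = 7.06×10⁻⁶, so the reverse reaction proceeds.

to the left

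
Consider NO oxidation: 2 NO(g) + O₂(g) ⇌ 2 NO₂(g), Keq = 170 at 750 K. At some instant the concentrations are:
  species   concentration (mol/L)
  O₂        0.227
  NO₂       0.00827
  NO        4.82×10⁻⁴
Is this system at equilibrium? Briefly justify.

Q = [NO₂]² / ([NO]²·[O₂]) = (0.00827)² / ((4.82×10⁻⁴)²·(0.227)) = 1300
Q = 1300 > Keq = 170: net reverse reaction.

no; Q > K, reaction proceeds in reverse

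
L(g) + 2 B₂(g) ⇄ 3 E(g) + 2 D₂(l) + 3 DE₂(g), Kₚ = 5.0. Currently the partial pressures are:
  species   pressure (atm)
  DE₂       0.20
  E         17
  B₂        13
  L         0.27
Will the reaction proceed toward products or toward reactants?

in the forward direction

(D₂ is a pure liquid — omitted from Qₚ.)
Qₚ = P(E)³·P(DE₂)³ / (P(L)·P(B₂)²) = (17)³·(0.20)³ / ((0.27)·(13)²) = 0.86
Qₚ = 0.86 < Kₚ = 5.0, so the forward reaction proceeds.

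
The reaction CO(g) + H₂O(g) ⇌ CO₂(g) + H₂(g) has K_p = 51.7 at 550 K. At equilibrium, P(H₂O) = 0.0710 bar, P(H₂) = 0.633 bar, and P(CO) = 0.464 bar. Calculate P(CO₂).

At equilibrium, K_p = P(CO₂)·P(H₂) / (P(CO)·P(H₂O)) = 51.7.
(P(CO₂))·(0.633) / ((0.464)·(0.0710)) = 51.7
P(CO₂) = 2.69 bar

P(CO₂) = 2.69 bar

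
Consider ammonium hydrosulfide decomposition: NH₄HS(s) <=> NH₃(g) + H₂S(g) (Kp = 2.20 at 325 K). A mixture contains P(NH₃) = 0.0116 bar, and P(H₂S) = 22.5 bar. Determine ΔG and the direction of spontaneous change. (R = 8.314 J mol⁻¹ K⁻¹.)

(NH₄HS is a pure solid — omitted from Qp.)
Qp = P(NH₃)·P(H₂S) = (0.0116)·(22.5) = 0.261
ΔG = RT ln(Qp/Kp) = (8.314 J mol⁻¹ K⁻¹)(325 K) × ln(0.261/2.20)
   = (2.702 kJ/mol)(-2.132) = -5.76 kJ/mol
ΔG < 0, so the forward reaction is spontaneous (proceeds forward).

ΔG = -5.76 kJ/mol; the forward reaction is spontaneous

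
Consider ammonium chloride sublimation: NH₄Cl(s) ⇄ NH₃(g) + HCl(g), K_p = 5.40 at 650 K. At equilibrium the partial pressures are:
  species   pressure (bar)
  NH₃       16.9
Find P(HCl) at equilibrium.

(NH₄Cl is a pure solid — omitted from K_p.)
At equilibrium, K_p = P(NH₃)·P(HCl) = 5.40.
(16.9)·(P(HCl)) = 5.40
P(HCl) = 0.320 bar

P(HCl) = 0.320 bar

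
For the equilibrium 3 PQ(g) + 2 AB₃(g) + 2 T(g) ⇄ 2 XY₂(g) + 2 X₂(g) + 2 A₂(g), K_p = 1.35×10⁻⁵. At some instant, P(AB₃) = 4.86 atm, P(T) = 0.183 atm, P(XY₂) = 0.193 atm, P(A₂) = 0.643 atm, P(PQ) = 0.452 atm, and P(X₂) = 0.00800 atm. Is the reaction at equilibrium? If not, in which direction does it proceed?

at equilibrium

Q_p = P(XY₂)²·P(X₂)²·P(A₂)² / (P(PQ)³·P(AB₃)²·P(T)²) = (0.193)²·(0.00800)²·(0.643)² / ((0.452)³·(4.86)²·(0.183)²) = 1.35×10⁻⁵
Q_p = 1.35×10⁻⁵ = K_p, so the system is already at equilibrium.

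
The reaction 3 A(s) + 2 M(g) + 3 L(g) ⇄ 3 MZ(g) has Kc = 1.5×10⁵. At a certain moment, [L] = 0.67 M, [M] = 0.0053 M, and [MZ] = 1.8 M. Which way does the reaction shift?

to the left

(A is a pure solid — omitted from Qc.)
Qc = [MZ]³ / ([M]²·[L]³) = (1.8)³ / ((0.0053)²·(0.67)³) = 6.9×10⁵
Qc = 6.9×10⁵ > Kc = 1.5×10⁵, so the reverse reaction proceeds.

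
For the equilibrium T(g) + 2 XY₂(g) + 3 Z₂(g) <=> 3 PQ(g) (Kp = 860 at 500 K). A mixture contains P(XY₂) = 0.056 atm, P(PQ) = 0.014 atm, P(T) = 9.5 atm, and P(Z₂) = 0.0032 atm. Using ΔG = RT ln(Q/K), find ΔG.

Qp = P(PQ)³ / (P(T)·P(XY₂)²·P(Z₂)³) = (0.014)³ / ((9.5)·(0.056)²·(0.0032)³) = 2810
ΔG = RT ln(Qp/Kp) = (8.314 J mol⁻¹ K⁻¹)(500 K) × ln(2810/860)
   = (4.157 kJ/mol)(1.184) = 4.92 kJ/mol
ΔG > 0, so the forward reaction is non-spontaneous (proceeds in reverse).

ΔG = 4.92 kJ/mol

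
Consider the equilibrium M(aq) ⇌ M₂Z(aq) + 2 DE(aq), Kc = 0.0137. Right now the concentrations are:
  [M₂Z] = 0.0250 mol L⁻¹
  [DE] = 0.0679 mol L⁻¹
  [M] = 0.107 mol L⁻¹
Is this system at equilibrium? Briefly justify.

no; Q < K, reaction proceeds forward

Qc = [M₂Z]·[DE]² / [M] = (0.0250)·(0.0679)² / (0.107) = 0.00108
Qc = 0.00108 < Kc = 0.0137: net forward reaction.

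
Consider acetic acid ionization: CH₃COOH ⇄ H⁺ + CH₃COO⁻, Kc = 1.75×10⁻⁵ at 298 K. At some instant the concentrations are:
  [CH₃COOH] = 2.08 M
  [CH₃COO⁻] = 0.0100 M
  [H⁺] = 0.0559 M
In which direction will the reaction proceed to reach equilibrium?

in the reverse direction

Qc = [H⁺]·[CH₃COO⁻] / [CH₃COOH] = (0.0559)·(0.0100) / (2.08) = 2.69×10⁻⁴
Qc = 2.69×10⁻⁴ > Kc = 1.75×10⁻⁵, so the reverse reaction proceeds.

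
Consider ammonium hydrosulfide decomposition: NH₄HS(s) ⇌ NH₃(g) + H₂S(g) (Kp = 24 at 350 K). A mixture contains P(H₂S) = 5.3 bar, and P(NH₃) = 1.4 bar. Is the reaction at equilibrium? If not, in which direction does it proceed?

(NH₄HS is a pure solid — omitted from Qp.)
Qp = P(NH₃)·P(H₂S) = (1.4)·(5.3) = 7.4
Qp = 7.4 < Kp = 24, so the forward reaction proceeds.

toward products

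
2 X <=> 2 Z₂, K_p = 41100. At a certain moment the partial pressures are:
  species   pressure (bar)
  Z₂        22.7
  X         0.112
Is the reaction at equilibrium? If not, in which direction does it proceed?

neither direction; the system is at equilibrium

Q_p = P(Z₂)² / P(X)² = (22.7)² / (0.112)² = 41100
Q_p = 41100 = K_p, so the system is already at equilibrium.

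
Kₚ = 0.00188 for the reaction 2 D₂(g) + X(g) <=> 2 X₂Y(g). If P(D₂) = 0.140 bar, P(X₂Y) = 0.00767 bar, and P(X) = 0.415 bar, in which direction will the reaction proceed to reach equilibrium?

in the reverse direction

Qₚ = P(X₂Y)² / (P(D₂)²·P(X)) = (0.00767)² / ((0.140)²·(0.415)) = 0.00723
Qₚ = 0.00723 > Kₚ = 0.00188, so the reverse reaction proceeds.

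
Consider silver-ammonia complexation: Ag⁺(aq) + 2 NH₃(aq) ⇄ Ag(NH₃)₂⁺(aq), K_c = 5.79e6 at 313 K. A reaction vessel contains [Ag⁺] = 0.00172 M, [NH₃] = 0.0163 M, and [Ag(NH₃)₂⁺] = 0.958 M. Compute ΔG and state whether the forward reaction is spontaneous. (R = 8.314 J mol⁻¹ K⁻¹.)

ΔG = -2.64 kJ/mol; the forward reaction is spontaneous

Q_c = [Ag(NH₃)₂⁺] / ([Ag⁺]·[NH₃]²) = (0.958) / ((0.00172)·(0.0163)²) = 2.10e6
ΔG = RT ln(Q_c/K_c) = (8.314 J mol⁻¹ K⁻¹)(313 K) × ln(2.10e6/5.79e6)
   = (2.602 kJ/mol)(-1.014) = -2.64 kJ/mol
ΔG < 0, so the forward reaction is spontaneous (proceeds forward).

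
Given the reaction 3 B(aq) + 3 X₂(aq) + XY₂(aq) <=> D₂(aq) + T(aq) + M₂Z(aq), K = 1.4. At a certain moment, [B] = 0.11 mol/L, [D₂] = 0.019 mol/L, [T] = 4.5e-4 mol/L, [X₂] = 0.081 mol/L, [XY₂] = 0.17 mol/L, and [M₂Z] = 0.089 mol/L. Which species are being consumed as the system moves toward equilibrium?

D₂, T, M₂Z (products)

Q = [D₂]·[T]·[M₂Z] / ([B]³·[X₂]³·[XY₂]) = (0.019)·(4.5e-4)·(0.089) / ((0.11)³·(0.081)³·(0.17)) = 6.3
Q = 6.3 > K = 1.4: net reverse reaction.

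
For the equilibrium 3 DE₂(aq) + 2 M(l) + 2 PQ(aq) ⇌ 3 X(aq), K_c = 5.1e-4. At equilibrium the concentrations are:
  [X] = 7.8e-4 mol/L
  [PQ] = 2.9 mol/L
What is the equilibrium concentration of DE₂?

(M is a pure liquid — omitted from K_c.)
At equilibrium, K_c = [X]³ / ([DE₂]³·[PQ]²) = 5.1e-4.
(7.8e-4)³ / (([DE₂])³·(2.9)²) = 5.1e-4
[DE₂]³ = 1.11e-7 ⇒ [DE₂] = 0.0048 mol/L

[DE₂] = 0.0048 mol/L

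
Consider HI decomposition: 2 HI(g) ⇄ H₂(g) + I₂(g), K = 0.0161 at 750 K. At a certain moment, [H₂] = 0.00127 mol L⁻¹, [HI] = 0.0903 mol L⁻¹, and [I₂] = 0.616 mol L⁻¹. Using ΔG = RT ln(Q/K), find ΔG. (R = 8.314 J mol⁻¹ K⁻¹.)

ΔG = 11.1 kJ/mol

Q = [H₂]·[I₂] / [HI]² = (0.00127)·(0.616) / (0.0903)² = 0.0959
ΔG = RT ln(Q/K) = (8.314 J mol⁻¹ K⁻¹)(750 K) × ln(0.0959/0.0161)
   = (6.236 kJ/mol)(1.784) = 11.1 kJ/mol
ΔG > 0, so the forward reaction is non-spontaneous (proceeds in reverse).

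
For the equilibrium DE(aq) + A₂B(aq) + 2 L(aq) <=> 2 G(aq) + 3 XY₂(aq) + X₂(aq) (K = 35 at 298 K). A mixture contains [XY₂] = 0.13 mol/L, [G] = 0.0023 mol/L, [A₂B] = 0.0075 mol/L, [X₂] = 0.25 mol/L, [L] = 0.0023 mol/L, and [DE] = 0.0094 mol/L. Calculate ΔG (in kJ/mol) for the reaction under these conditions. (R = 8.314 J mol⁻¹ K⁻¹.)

Q = [G]²·[XY₂]³·[X₂] / ([DE]·[A₂B]·[L]²) = (0.0023)²·(0.13)³·(0.25) / ((0.0094)·(0.0075)·(0.0023)²) = 7.79
ΔG = RT ln(Q/K) = (8.314 J mol⁻¹ K⁻¹)(298 K) × ln(7.79/35)
   = (2.478 kJ/mol)(-1.503) = -3.72 kJ/mol
ΔG < 0, so the forward reaction is spontaneous (proceeds forward).

ΔG = -3.72 kJ/mol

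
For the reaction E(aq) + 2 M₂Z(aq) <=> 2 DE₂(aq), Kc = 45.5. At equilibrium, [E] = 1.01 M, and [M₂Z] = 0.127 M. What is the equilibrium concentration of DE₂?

At equilibrium, Kc = [DE₂]² / ([E]·[M₂Z]²) = 45.5.
([DE₂])² / ((1.01)·(0.127)²) = 45.5
[DE₂]² = 0.741 ⇒ [DE₂] = 0.861 M

[DE₂] = 0.861 M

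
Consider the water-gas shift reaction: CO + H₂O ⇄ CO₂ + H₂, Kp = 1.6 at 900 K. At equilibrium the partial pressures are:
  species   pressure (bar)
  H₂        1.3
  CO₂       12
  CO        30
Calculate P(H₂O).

P(H₂O) = 0.32 bar

At equilibrium, Kp = P(CO₂)·P(H₂) / (P(CO)·P(H₂O)) = 1.6.
(12)·(1.3) / ((30)·(P(H₂O))) = 1.6
P(H₂O) = 0.325 = 0.32 bar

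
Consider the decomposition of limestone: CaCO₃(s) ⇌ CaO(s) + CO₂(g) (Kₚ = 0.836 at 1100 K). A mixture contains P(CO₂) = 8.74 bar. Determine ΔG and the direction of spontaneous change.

ΔG = 21.5 kJ/mol; the forward reaction is non-spontaneous

(CaCO₃, CaO are pure solids — omitted from Qₚ.)
Qₚ = P(CO₂) = 8.74
ΔG = RT ln(Qₚ/Kₚ) = (8.314 J mol⁻¹ K⁻¹)(1100 K) × ln(8.74/0.836)
   = (9.145 kJ/mol)(2.347) = 21.5 kJ/mol
ΔG > 0, so the forward reaction is non-spontaneous (proceeds in reverse).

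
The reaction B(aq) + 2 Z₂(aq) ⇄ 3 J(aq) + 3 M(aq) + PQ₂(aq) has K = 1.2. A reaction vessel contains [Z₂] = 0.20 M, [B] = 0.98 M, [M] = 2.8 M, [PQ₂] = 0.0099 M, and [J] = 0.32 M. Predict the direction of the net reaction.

to the right

Q = [J]³·[M]³·[PQ₂] / ([B]·[Z₂]²) = (0.32)³·(2.8)³·(0.0099) / ((0.98)·(0.20)²) = 0.18
Q = 0.18 < K = 1.2, so the forward reaction proceeds.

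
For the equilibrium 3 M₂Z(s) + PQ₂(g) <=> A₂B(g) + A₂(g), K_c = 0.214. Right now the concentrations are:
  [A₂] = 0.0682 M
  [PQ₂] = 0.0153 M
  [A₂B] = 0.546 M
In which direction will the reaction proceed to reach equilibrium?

toward reactants

(M₂Z is a pure solid — omitted from Q_c.)
Q_c = [A₂B]·[A₂] / [PQ₂] = (0.546)·(0.0682) / (0.0153) = 2.43
Q_c = 2.43 > K_c = 0.214, so the reverse reaction proceeds.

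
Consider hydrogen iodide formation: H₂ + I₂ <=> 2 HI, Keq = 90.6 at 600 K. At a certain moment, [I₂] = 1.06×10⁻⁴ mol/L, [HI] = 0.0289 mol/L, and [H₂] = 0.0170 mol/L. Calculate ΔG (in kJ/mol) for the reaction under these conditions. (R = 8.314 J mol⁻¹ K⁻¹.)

ΔG = 8.14 kJ/mol

Q = [HI]² / ([H₂]·[I₂]) = (0.0289)² / ((0.0170)·(1.06×10⁻⁴)) = 463
ΔG = RT ln(Q/Keq) = (8.314 J mol⁻¹ K⁻¹)(600 K) × ln(463/90.6)
   = (4.988 kJ/mol)(1.631) = 8.14 kJ/mol
ΔG > 0, so the forward reaction is non-spontaneous (proceeds in reverse).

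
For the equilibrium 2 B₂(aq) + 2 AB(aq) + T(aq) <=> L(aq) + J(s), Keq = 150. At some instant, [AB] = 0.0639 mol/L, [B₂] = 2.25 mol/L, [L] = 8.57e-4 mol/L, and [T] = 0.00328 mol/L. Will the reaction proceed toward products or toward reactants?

to the right

(J is a pure solid — omitted from Q.)
Q = [L] / ([B₂]²·[AB]²·[T]) = (8.57e-4) / ((2.25)²·(0.0639)²·(0.00328)) = 12.6
Q = 12.6 < Keq = 150, so the forward reaction proceeds.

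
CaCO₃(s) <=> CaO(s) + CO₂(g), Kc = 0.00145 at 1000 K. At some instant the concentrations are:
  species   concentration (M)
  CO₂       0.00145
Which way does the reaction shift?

(CaCO₃, CaO are pure solids — omitted from Qc.)
Qc = [CO₂] = 0.00145
Qc = 0.00145 = Kc, so the system is already at equilibrium.

no net change (already at equilibrium)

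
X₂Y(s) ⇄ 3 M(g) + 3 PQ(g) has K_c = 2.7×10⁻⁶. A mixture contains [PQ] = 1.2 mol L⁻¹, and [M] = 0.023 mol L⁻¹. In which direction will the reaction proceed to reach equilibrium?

to the left

(X₂Y is a pure solid — omitted from Q_c.)
Q_c = [M]³·[PQ]³ = (0.023)³·(1.2)³ = 2.1×10⁻⁵
Q_c = 2.1×10⁻⁵ > K_c = 2.7×10⁻⁶, so the reverse reaction proceeds.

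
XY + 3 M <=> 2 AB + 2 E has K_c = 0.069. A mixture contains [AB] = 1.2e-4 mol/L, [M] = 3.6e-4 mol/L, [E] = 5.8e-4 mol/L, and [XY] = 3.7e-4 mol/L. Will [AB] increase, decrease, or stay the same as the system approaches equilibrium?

Q_c = [AB]²·[E]² / ([XY]·[M]³) = (1.2e-4)²·(5.8e-4)² / ((3.7e-4)·(3.6e-4)³) = 0.28
Q_c = 0.28 > K_c = 0.069: net reverse reaction.
AB is a product, so it decreases.

decrease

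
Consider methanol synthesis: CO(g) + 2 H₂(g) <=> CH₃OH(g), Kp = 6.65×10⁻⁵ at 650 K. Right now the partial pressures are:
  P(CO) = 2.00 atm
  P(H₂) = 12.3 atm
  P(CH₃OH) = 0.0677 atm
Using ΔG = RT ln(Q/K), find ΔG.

Qp = P(CH₃OH) / (P(CO)·P(H₂)²) = (0.0677) / ((2.00)·(12.3)²) = 2.24×10⁻⁴
ΔG = RT ln(Qp/Kp) = (8.314 J mol⁻¹ K⁻¹)(650 K) × ln(2.24×10⁻⁴/6.65×10⁻⁵)
   = (5.404 kJ/mol)(1.214) = 6.56 kJ/mol
ΔG > 0, so the forward reaction is non-spontaneous (proceeds in reverse).

ΔG = 6.56 kJ/mol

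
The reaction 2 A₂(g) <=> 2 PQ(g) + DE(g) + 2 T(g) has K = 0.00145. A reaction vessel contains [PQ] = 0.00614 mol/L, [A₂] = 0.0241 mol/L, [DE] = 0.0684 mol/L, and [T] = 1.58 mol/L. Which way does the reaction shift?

Q = [PQ]²·[DE]·[T]² / [A₂]² = (0.00614)²·(0.0684)·(1.58)² / (0.0241)² = 0.0111
Q = 0.0111 > K = 0.00145, so the reverse reaction proceeds.

reverse (toward reactants)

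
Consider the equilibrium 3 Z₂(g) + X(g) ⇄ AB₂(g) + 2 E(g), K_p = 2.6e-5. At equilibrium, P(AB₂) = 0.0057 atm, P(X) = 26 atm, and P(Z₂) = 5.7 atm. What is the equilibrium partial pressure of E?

At equilibrium, K_p = P(AB₂)·P(E)² / (P(Z₂)³·P(X)) = 2.6e-5.
(0.0057)·(P(E))² / ((5.7)³·(26)) = 2.6e-5
P(E)² = 22.0 ⇒ P(E) = 4.7 atm

P(E) = 4.7 atm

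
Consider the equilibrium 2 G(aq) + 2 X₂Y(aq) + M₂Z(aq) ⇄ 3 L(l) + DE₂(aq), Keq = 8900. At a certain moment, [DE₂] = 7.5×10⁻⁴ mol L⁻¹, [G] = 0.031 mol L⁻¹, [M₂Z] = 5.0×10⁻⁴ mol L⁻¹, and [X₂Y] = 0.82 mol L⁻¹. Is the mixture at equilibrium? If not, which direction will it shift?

(L is a pure liquid — omitted from Q.)
Q = [DE₂] / ([G]²·[X₂Y]²·[M₂Z]) = (7.5×10⁻⁴) / ((0.031)²·(0.82)²·(5.0×10⁻⁴)) = 2300
Q = 2300 < Keq = 8900: net forward reaction.

no; Q < K, reaction proceeds forward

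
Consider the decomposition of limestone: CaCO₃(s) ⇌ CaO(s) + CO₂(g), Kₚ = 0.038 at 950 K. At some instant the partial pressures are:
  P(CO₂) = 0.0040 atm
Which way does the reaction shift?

toward products

(CaCO₃, CaO are pure solids — omitted from Qₚ.)
Qₚ = P(CO₂) = 0.0040
Qₚ = 0.0040 < Kₚ = 0.038, so the forward reaction proceeds.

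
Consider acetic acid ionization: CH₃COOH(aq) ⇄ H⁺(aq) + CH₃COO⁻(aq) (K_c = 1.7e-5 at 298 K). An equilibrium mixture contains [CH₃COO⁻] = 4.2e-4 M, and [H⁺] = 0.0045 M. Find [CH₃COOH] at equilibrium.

At equilibrium, K_c = [H⁺]·[CH₃COO⁻] / [CH₃COOH] = 1.7e-5.
(0.0045)·(4.2e-4) / ([CH₃COOH]) = 1.7e-5
[CH₃COOH] = 0.111 = 0.11 M

[CH₃COOH] = 0.11 M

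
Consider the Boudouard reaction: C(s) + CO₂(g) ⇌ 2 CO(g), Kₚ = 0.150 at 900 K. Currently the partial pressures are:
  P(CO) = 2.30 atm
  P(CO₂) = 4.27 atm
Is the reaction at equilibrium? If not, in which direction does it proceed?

reverse (toward reactants)

(C is a pure solid — omitted from Qₚ.)
Qₚ = P(CO)² / P(CO₂) = (2.30)² / (4.27) = 1.24
Qₚ = 1.24 > Kₚ = 0.150, so the reverse reaction proceeds.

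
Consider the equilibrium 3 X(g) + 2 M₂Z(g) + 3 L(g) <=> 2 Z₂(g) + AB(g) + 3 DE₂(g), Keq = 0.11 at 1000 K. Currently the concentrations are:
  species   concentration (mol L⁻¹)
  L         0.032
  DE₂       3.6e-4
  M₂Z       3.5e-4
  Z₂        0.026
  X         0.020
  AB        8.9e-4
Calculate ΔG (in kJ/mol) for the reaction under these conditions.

Q = [Z₂]²·[AB]·[DE₂]³ / ([X]³·[M₂Z]²·[L]³) = (0.026)²·(8.9e-4)·(3.6e-4)³ / ((0.020)³·(3.5e-4)²·(0.032)³) = 0.874
ΔG = RT ln(Q/Keq) = (8.314 J mol⁻¹ K⁻¹)(1000 K) × ln(0.874/0.11)
   = (8.314 kJ/mol)(2.073) = 17.2 kJ/mol
ΔG > 0, so the forward reaction is non-spontaneous (proceeds in reverse).

ΔG = 17.2 kJ/mol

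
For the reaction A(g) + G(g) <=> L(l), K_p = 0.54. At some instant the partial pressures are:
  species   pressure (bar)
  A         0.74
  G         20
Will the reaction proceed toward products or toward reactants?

to the right

(L is a pure liquid — omitted from Q_p.)
Q_p = 1 / (P(A)·P(G)) = 1 / ((0.74)·(20)) = 0.068
Q_p = 0.068 < K_p = 0.54, so the forward reaction proceeds.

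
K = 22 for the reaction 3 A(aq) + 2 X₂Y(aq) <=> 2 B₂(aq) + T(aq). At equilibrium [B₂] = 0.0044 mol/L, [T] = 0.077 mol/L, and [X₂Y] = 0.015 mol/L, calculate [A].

At equilibrium, K = [B₂]²·[T] / ([A]³·[X₂Y]²) = 22.
(0.0044)²·(0.077) / (([A])³·(0.015)²) = 22
[A]³ = 3.01×10⁻⁴ ⇒ [A] = 0.067 mol/L

[A] = 0.067 mol/L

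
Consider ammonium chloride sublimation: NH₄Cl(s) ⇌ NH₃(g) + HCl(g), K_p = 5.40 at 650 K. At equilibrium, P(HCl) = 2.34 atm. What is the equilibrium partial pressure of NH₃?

(NH₄Cl is a pure solid — omitted from K_p.)
At equilibrium, K_p = P(NH₃)·P(HCl) = 5.40.
(P(NH₃))·(2.34) = 5.40
P(NH₃) = 2.31 atm

P(NH₃) = 2.31 atm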